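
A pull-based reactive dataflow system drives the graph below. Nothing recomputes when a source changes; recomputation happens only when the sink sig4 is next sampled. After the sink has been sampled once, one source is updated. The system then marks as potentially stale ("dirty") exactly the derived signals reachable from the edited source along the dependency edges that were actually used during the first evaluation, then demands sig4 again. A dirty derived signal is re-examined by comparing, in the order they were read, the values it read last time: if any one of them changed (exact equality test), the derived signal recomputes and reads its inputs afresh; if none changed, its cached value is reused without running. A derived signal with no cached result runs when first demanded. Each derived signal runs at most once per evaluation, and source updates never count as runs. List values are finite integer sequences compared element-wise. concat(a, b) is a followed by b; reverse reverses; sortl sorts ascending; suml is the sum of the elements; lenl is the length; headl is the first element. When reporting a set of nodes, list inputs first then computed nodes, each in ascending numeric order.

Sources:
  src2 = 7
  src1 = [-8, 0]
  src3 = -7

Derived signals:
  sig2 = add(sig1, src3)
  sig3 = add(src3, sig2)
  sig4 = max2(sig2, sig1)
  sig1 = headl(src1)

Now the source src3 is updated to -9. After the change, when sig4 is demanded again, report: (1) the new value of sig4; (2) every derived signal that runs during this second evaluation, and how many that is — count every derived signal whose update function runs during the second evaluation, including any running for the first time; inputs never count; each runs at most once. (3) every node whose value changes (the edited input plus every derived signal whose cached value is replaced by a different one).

First evaluation (everything demanded from the output):
  sig1 = headl([-8, 0]) = -8
  sig2 = add(-8, -7) = -15
  sig4 = max2(-15, -8) = -8

Propagation after the edit:
  sig2: runs — src3 -7->-9; result -17.
  sig4: runs — sig2 -15->-17; result -8 (same value as before).

New value of sig4: -8.
Derived signals that run: sig2, sig4 — 2 in total.
Values that change: src3, sig2.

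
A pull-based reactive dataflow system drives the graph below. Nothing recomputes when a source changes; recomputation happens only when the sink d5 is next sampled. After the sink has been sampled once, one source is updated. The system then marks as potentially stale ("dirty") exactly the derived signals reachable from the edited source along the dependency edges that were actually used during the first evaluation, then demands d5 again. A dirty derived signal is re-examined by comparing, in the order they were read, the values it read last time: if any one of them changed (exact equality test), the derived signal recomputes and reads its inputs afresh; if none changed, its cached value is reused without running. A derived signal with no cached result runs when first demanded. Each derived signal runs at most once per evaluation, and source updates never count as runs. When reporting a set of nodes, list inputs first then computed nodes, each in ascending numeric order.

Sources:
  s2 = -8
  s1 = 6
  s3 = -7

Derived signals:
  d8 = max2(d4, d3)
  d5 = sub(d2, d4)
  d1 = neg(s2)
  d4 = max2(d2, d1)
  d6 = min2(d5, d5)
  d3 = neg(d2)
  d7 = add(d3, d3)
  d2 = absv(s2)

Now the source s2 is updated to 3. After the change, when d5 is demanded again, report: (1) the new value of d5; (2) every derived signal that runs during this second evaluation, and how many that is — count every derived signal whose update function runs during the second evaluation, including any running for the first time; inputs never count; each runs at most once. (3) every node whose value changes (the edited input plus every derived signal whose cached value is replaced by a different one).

New value of d5: 0.
Derived signals that run: d1, d2, d4, d5 — 4 in total.
Values that change: s2, d1, d2, d4.

First evaluation (everything demanded from the output):
  d1 = neg(-8) = 8
  d2 = absv(-8) = 8
  d4 = max2(8, 8) = 8
  d5 = sub(8, 8) = 0

Propagation after the edit:
  d1: runs — s2 -8->3; result -3.
  d2: runs — s2 -8->3; result 3.
  d4: runs — d2 8->3; d1 8->-3; result 3.
  d5: runs — d2 8->3; d4 8->3; result 0 (same value as before).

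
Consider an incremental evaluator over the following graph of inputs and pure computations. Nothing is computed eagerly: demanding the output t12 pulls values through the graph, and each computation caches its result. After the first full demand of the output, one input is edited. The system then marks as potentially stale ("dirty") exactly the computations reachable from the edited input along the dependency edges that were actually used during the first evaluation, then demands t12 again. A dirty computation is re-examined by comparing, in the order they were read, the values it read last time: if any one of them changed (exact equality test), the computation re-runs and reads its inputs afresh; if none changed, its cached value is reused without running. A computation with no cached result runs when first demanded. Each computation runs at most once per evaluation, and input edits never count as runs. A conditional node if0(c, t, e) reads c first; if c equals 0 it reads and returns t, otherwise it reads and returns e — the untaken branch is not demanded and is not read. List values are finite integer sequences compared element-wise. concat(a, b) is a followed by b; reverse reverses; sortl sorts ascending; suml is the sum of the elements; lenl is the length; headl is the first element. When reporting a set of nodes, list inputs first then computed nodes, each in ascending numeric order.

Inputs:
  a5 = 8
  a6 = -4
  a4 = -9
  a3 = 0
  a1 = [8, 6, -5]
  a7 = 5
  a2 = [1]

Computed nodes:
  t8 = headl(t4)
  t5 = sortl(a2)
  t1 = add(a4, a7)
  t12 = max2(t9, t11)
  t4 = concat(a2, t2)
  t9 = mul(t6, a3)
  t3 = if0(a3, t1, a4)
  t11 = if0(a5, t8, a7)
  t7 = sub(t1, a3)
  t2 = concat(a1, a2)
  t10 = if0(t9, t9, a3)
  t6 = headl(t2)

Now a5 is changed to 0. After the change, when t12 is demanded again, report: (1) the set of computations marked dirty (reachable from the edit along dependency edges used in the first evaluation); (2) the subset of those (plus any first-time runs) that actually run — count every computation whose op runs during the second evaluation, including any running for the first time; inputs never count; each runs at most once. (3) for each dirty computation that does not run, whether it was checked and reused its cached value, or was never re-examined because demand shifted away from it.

Initial pass — values computed on the first demand:
  t2 = concat([8, 6, -5], [1]) = [8, 6, -5, 1]
  t6 = headl([8, 6, -5, 1]) = 8
  t9 = mul(8, 0) = 0
  t11 = if0(a5=8 -> else branch a7) = 5
  t12 = max2(0, 5) = 5

Second demand — change propagation:
  t4: newly demanded (no cache) — executes and yields [1, 8, 6, -5, 1].
  t8: newly demanded (no cache) — executes and yields 1.
  t11: re-runs because a5 8->0; new result 1.
  t12: re-runs because t11 5->1; new result 1.

The important point: the flipped condition pulls in fresh nodes; t4, t8 run for the first time.

Dirty set: t11, t12.
Run set: t4, t8, t11, t12 (4 run).
All dirty computations ended up running.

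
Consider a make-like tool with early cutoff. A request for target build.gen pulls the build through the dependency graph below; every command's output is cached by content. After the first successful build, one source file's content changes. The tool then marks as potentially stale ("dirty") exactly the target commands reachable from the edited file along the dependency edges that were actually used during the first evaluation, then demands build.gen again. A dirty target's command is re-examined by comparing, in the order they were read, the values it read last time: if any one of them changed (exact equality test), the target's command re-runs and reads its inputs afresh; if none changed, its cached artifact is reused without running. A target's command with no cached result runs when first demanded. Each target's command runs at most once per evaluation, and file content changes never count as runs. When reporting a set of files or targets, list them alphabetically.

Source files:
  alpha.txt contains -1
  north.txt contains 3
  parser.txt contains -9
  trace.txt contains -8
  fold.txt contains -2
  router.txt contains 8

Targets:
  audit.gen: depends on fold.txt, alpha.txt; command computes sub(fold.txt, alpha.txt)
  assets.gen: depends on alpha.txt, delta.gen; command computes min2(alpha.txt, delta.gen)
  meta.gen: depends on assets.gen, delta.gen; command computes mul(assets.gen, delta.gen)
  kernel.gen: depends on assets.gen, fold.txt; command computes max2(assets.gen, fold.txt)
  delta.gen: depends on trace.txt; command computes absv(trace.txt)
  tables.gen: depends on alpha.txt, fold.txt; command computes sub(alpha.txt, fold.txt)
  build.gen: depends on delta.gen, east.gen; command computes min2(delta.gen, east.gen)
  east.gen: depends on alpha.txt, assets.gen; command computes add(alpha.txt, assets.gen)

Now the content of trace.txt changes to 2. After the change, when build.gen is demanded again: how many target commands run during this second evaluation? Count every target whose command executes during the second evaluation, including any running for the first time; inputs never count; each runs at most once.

First demand of the output computes:
  delta.gen = absv(-8) = 8
  assets.gen = min2(-1, 8) = -1
  east.gen = add(-1, -1) = -2
  build.gen = min2(8, -2) = -2

After the edit, cleaning proceeds:
  delta.gen: a read changed (trace.txt -8->2) — executes, giving 2.
  assets.gen: a read changed (delta.gen 8->2) — executes, giving -1 — identical to its old value.
  east.gen: dirty, but its reads are unchanged (alpha.txt unchanged, assets.gen unchanged); cached -2 stands.
  build.gen: a read changed (delta.gen 8->2) — executes, giving -2 — identical to its old value.

Note where the cutoff bites: east.gen is checked, finds nothing changed, and keeps its cache.

3 target commands run: assets.gen, build.gen, delta.gen.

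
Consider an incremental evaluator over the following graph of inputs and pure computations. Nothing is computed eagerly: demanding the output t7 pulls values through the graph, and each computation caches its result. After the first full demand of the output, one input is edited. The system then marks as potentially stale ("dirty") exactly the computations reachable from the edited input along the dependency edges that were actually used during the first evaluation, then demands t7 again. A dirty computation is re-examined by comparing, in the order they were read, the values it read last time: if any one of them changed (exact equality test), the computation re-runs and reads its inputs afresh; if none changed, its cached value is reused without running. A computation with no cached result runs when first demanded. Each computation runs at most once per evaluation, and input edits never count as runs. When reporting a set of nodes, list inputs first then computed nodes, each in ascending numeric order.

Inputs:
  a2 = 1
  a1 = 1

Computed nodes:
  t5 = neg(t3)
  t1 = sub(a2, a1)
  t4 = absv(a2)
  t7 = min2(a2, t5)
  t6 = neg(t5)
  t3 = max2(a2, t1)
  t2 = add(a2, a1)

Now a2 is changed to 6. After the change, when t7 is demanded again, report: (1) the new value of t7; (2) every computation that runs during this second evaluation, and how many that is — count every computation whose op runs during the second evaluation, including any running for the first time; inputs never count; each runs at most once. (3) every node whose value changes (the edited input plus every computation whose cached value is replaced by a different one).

Initial pass — values computed on the first demand:
  t1 = sub(1, 1) = 0
  t3 = max2(1, 0) = 1
  t5 = neg(1) = -1
  t7 = min2(1, -1) = -1

Second demand — change propagation:
  t1: re-runs because a2 1->6; new result 5.
  t3: re-runs because a2 1->6; t1 0->5; new result 6.
  t5: re-runs because t3 1->6; new result -6.
  t7: re-runs because a2 1->6; t5 -1->-6; new result -6.

t7 now evaluates to -6.
Run set: t1, t3, t5, t7 (4 run).
Changed values: a2, t1, t3, t5, t7.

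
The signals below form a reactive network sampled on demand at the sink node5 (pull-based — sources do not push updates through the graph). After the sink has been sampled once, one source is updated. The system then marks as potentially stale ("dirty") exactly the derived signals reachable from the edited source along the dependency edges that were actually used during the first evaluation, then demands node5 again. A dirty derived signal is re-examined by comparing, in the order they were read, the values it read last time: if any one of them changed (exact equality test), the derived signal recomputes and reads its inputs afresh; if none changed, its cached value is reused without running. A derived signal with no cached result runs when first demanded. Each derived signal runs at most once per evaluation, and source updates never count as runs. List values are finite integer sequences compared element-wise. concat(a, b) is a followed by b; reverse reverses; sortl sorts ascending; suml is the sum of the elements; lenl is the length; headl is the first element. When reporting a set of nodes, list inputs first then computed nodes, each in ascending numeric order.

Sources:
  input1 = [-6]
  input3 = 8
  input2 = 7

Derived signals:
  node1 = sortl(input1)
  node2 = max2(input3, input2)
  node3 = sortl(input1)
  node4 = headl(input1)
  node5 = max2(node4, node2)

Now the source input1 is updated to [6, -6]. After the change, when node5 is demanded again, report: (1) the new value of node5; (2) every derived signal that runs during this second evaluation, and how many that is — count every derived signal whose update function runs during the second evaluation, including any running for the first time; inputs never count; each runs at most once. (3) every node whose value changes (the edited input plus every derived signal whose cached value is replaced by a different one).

node5 now evaluates to 8.
Run set: node4, node5 (2 run).
Changed values: input1, node4.

Initial pass — values computed on the first demand:
  node2 = max2(8, 7) = 8
  node4 = headl([-6]) = -6
  node5 = max2(-6, 8) = 8

Second demand — change propagation:
  node4: re-runs because input1 [-6]->[6, -6]; new result 6.
  node5: re-runs because node4 -6->6; new result 8 (unchanged).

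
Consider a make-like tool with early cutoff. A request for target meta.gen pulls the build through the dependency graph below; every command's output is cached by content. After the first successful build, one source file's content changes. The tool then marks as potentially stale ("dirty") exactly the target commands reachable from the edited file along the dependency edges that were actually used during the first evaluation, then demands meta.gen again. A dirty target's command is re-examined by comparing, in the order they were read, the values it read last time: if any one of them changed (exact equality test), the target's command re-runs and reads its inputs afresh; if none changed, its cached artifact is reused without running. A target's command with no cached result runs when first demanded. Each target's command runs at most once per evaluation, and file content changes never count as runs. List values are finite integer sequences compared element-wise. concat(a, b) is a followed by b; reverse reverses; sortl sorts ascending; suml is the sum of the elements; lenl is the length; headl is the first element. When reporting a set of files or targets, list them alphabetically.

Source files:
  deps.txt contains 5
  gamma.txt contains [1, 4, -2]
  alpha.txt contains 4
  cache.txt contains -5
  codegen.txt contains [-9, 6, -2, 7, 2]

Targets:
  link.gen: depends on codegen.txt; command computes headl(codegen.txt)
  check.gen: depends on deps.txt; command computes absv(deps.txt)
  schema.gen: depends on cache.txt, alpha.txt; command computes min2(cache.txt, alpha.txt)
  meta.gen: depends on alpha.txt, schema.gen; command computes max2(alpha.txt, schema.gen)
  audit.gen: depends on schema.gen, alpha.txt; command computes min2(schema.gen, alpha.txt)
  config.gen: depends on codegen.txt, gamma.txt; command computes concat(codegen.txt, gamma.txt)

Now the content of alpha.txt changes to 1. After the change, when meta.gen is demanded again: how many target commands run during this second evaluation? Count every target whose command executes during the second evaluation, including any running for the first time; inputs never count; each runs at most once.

2 target commands run: meta.gen, schema.gen.

First demand of the output computes:
  schema.gen = min2(-5, 4) = -5
  meta.gen = max2(4, -5) = 4

After the edit, cleaning proceeds:
  schema.gen: a read changed (alpha.txt 4->1) — executes, giving -5 — identical to its old value.
  meta.gen: a read changed (alpha.txt 4->1) — executes, giving 1.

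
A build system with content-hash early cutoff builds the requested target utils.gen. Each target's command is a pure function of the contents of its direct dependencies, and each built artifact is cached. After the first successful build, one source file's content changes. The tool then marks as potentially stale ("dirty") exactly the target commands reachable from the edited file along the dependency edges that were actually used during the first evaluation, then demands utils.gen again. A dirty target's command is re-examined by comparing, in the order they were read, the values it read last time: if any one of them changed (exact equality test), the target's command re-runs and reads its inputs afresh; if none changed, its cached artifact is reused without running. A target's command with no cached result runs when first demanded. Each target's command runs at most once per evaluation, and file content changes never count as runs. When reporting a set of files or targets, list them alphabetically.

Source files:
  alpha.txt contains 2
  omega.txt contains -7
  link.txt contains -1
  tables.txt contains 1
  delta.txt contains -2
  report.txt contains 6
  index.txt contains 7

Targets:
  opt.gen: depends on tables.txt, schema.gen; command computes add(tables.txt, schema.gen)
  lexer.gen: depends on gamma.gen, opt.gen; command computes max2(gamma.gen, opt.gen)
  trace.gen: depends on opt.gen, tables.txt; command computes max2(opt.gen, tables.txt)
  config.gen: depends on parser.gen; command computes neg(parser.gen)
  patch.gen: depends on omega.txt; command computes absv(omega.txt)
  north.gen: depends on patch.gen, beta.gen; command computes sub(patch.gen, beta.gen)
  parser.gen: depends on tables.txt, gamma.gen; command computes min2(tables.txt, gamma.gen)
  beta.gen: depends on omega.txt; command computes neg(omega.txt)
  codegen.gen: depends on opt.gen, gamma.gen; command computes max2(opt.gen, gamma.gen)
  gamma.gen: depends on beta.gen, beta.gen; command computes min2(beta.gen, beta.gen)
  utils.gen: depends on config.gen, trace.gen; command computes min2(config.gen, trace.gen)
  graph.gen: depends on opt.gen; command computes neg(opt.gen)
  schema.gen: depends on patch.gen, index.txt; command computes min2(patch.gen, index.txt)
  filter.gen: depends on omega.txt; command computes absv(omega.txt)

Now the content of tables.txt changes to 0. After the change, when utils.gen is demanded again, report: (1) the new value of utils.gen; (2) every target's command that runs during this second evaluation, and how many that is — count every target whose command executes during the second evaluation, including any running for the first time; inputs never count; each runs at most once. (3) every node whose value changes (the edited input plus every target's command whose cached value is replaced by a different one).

New value of utils.gen: 0.
Target commands that run: config.gen, opt.gen, parser.gen, trace.gen, utils.gen — 5 in total.
Values that change: config.gen, opt.gen, parser.gen, tables.txt, trace.gen, utils.gen.

First evaluation (everything demanded from the output):
  beta.gen = neg(-7) = 7
  gamma.gen = min2(7, 7) = 7
  parser.gen = min2(1, 7) = 1
  config.gen = neg(1) = -1
  patch.gen = absv(-7) = 7
  schema.gen = min2(7, 7) = 7
  opt.gen = add(1, 7) = 8
  trace.gen = max2(8, 1) = 8
  utils.gen = min2(-1, 8) = -1

Propagation after the edit:
  opt.gen: runs — tables.txt 1->0; result 7.
  parser.gen: runs — tables.txt 1->0; result 0.
  config.gen: runs — parser.gen 1->0; result 0.
  trace.gen: runs — opt.gen 8->7; tables.txt 1->0; result 7.
  utils.gen: runs — config.gen -1->0; trace.gen 8->7; result 0.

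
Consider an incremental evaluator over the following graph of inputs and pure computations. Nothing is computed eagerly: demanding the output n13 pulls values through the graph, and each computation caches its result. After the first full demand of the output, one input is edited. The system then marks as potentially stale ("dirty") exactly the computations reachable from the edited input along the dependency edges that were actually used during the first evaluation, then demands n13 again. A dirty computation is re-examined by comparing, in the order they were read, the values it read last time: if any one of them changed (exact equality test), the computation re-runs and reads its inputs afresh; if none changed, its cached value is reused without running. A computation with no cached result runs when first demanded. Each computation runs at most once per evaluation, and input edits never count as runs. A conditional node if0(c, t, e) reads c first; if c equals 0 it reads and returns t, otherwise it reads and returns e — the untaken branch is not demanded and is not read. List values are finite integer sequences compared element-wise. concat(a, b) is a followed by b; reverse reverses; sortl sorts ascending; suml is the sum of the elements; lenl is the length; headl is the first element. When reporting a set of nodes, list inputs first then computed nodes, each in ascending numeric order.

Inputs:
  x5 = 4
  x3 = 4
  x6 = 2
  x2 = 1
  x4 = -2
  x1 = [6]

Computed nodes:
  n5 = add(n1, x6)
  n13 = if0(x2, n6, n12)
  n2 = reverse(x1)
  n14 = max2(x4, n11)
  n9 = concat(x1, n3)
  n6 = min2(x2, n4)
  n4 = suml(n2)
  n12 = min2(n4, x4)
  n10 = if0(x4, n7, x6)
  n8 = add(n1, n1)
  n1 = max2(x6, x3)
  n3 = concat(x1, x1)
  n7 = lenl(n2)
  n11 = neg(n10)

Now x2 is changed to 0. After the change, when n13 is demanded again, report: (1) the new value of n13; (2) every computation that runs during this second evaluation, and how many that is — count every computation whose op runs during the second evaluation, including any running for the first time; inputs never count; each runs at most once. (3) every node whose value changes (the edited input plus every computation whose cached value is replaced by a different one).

n13 now evaluates to 0.
Run set: n6, n13 (2 run).
Changed values: x2, n13.
The important point: the flipped condition pulls in fresh nodes; n6 runs for the first time.

Initial pass — values computed on the first demand:
  n2 = reverse([6]) = [6]
  n4 = suml([6]) = 6
  n12 = min2(6, -2) = -2
  n13 = if0(x2=1 -> else branch n12) = -2

Second demand — change propagation:
  n6: newly demanded (no cache) — executes and yields 0.
  n13: re-runs because x2 1->0; new result 0.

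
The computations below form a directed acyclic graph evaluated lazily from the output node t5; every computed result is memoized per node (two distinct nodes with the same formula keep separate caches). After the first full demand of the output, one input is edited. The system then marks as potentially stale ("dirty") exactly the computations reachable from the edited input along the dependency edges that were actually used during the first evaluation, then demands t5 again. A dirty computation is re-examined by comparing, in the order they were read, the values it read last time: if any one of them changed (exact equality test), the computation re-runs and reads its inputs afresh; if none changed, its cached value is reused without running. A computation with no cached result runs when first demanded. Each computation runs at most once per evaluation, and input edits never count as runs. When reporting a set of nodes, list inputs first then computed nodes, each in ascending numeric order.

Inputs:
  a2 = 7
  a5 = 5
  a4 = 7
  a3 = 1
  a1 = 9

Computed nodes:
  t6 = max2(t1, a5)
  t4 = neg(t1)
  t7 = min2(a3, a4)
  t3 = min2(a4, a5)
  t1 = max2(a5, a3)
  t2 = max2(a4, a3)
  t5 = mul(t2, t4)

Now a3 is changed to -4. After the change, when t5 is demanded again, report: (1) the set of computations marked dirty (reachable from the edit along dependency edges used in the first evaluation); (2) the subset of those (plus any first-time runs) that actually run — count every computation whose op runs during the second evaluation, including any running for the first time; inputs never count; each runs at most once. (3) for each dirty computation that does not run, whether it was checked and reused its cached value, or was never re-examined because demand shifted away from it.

First demand of the output computes:
  t1 = max2(5, 1) = 5
  t2 = max2(7, 1) = 7
  t4 = neg(5) = -5
  t5 = mul(7, -5) = -35

After the edit, cleaning proceeds:
  t1: a read changed (a3 1->-4) — executes, giving 5 — identical to its old value.
  t2: a read changed (a3 1->-4) — executes, giving 7 — identical to its old value.
  t4: dirty, but its reads are unchanged (t1 unchanged); cached -5 stands.
  t5: dirty, but its reads are unchanged (t2 unchanged, t4 unchanged); cached -35 stands.

Note where the cutoff bites: t4 is checked, finds nothing changed, and keeps its cache.

The edit dirties: t1, t2, t4, t5.
2 computations run: t1, t2.
Cache hits after checking: t4, t5.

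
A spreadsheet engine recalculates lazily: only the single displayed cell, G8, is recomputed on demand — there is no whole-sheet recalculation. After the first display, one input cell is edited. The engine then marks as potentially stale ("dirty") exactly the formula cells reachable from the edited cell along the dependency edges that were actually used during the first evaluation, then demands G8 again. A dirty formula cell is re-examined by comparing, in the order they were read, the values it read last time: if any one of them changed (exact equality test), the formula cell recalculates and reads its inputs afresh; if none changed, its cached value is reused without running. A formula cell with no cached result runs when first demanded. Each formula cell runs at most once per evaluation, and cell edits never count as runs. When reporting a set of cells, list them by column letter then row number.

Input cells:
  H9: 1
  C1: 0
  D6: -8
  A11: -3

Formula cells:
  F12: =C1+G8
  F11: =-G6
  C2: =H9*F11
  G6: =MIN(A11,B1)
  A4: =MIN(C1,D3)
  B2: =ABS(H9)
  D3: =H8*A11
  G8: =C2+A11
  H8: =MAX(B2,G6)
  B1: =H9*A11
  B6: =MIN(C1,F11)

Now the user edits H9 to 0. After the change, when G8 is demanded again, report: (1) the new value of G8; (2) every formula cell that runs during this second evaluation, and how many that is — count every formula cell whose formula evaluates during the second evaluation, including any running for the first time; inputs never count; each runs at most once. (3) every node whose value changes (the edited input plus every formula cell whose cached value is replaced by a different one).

New value of G8: -3.
Formula cells that run: B1, C2, G6, G8 — 4 in total.
Values that change: B1, C2, G8, H9.
Key observation: the cutoff stops propagation at F11 — its inputs' values are unchanged, so it reuses its cache.

First evaluation (everything demanded from the output):
  B1 = 1 * -3 = -3
  G6 = MIN(-3, -3) = -3
  F11 = -(-3) = 3
  C2 = 1 * 3 = 3
  G8 = 3 + -3 = 0

Propagation after the edit:
  B1: runs — H9 1->0; result 0.
  G6: runs — B1 -3->0; result -3 (same value as before).
  F11: checked — values it read are unchanged (G6 unchanged); reused cached 3 without running.
  C2: runs — H9 1->0; result 0.
  G8: runs — C2 3->0; result -3.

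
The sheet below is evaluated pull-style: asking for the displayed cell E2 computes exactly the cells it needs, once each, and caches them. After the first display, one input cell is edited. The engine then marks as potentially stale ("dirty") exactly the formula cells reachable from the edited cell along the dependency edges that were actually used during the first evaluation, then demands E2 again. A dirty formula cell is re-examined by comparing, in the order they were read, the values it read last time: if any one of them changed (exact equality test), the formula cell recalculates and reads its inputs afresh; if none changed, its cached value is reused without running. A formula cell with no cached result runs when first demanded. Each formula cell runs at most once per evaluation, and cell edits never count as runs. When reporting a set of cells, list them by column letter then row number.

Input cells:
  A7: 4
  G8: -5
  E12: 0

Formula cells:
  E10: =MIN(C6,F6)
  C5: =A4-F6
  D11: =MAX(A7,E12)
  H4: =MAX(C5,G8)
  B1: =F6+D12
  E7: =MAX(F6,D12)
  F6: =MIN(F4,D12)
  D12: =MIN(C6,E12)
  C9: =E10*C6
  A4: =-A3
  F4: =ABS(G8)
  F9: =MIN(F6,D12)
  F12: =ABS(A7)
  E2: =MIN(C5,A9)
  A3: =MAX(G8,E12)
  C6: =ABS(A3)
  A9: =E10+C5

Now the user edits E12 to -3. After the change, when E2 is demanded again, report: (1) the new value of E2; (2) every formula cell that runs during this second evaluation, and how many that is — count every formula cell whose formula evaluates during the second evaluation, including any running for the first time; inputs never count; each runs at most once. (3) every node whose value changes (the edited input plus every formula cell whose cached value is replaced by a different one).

First demand of the output computes:
  A3 = MAX(-5, 0) = 0
  A4 = -(0) = 0
  C6 = ABS(0) = 0
  D12 = MIN(0, 0) = 0
  F4 = ABS(-5) = 5
  F6 = MIN(5, 0) = 0
  C5 = 0 - 0 = 0
  E10 = MIN(0, 0) = 0
  A9 = 0 + 0 = 0
  E2 = MIN(0, 0) = 0

After the edit, cleaning proceeds:
  A3: a read changed (E12 0->-3) — executes, giving -3.
  A4: a read changed (A3 0->-3) — executes, giving 3.
  C6: a read changed (A3 0->-3) — executes, giving 3.
  D12: a read changed (C6 0->3; E12 0->-3) — executes, giving -3.
  F6: a read changed (D12 0->-3) — executes, giving -3.
  C5: a read changed (A4 0->3; F6 0->-3) — executes, giving 6.
  E10: a read changed (C6 0->3; F6 0->-3) — executes, giving -3.
  A9: a read changed (E10 0->-3; C5 0->6) — executes, giving 3.
  E2: a read changed (C5 0->6; A9 0->3) — executes, giving 3.

Demanding E2 again yields 3.
9 formula cells run: A3, A4, A9, C5, C6, D12, E2, E10, F6.
The nodes whose values change: A3, A4, A9, C5, C6, D12, E2, E10, E12, F6.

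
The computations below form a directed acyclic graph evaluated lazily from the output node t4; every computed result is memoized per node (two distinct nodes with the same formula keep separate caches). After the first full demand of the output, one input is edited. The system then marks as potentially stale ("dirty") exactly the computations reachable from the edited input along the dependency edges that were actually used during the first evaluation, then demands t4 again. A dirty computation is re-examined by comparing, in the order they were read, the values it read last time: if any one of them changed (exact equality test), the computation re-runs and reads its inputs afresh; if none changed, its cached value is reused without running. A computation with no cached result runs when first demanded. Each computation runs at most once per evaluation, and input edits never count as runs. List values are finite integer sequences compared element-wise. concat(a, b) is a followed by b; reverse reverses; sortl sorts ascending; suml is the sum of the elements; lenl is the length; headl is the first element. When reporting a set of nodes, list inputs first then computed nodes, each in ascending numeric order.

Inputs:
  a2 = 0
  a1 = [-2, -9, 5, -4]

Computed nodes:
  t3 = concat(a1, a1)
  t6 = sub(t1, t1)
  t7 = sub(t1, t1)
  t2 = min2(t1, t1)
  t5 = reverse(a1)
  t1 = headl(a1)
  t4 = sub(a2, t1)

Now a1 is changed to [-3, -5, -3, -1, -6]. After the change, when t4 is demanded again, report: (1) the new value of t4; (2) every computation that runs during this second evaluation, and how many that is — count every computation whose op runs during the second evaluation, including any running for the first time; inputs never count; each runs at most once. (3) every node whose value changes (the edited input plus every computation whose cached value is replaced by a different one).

Demanding t4 again yields 3.
2 computations run: t1, t4.
The nodes whose values change: a1, t1, t4.

First demand of the output computes:
  t1 = headl([-2, -9, 5, -4]) = -2
  t4 = sub(0, -2) = 2

After the edit, cleaning proceeds:
  t1: a read changed (a1 [-2, -9, 5, -4]->[-3, -5, -3, -1, -6]) — executes, giving -3.
  t4: a read changed (t1 -2->-3) — executes, giving 3.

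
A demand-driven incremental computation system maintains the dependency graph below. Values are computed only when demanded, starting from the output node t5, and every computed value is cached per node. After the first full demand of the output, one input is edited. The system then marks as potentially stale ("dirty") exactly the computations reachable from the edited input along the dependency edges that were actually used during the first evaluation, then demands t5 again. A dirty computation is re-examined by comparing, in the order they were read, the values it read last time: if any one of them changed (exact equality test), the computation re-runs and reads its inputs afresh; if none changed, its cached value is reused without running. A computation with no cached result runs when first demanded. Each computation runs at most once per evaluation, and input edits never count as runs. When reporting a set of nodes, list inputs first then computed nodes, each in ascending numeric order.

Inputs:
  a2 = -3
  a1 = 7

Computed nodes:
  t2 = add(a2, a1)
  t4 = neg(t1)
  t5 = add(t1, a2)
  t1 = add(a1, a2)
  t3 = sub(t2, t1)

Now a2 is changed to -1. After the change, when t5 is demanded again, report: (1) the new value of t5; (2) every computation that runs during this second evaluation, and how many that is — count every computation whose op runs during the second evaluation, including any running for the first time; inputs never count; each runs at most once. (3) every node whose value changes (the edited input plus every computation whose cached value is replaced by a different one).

New value of t5: 5.
Computations that run: t1, t5 — 2 in total.
Values that change: a2, t1, t5.

First evaluation (everything demanded from the output):
  t1 = add(7, -3) = 4
  t5 = add(4, -3) = 1

Propagation after the edit:
  t1: runs — a2 -3->-1; result 6.
  t5: runs — t1 4->6; a2 -3->-1; result 5.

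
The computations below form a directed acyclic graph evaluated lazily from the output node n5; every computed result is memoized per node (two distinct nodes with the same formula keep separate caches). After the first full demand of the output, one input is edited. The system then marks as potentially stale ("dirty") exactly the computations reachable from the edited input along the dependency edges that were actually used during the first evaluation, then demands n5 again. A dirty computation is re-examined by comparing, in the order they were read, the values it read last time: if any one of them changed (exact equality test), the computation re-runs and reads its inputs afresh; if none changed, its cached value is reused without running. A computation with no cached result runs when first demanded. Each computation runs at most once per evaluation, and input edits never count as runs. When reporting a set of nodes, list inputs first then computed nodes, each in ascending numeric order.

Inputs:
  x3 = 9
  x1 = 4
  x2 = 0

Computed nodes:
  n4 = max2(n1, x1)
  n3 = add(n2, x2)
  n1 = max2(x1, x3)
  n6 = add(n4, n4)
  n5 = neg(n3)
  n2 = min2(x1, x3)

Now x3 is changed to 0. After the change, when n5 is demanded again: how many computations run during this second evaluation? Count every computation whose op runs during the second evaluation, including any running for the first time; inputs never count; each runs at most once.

First demand of the output computes:
  n2 = min2(4, 9) = 4
  n3 = add(4, 0) = 4
  n5 = neg(4) = -4

After the edit, cleaning proceeds:
  n2: a read changed (x3 9->0) — executes, giving 0.
  n3: a read changed (n2 4->0) — executes, giving 0.
  n5: a read changed (n3 4->0) — executes, giving 0.

3 computations run: n2, n3, n5.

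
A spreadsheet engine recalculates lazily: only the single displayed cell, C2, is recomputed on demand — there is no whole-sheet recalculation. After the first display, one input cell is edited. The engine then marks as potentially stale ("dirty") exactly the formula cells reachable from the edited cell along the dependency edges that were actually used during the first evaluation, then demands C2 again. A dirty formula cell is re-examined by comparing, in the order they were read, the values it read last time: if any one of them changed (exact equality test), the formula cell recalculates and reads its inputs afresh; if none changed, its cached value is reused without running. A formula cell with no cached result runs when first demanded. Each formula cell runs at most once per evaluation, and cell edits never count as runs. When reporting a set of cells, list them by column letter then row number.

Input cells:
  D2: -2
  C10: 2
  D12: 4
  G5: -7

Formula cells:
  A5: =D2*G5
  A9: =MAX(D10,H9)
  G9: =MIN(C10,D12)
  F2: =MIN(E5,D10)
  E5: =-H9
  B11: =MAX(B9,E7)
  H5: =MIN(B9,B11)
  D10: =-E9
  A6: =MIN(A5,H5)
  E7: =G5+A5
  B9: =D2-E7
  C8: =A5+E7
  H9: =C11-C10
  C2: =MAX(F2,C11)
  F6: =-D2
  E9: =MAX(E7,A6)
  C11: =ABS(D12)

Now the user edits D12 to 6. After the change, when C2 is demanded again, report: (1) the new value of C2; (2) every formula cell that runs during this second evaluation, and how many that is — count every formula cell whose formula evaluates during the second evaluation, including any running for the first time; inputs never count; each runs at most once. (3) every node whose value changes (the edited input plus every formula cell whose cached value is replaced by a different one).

First evaluation (everything demanded from the output):
  A5 = -2 * -7 = 14
  C11 = ABS(4) = 4
  E7 = -7 + 14 = 7
  B9 = -2 - 7 = -9
  B11 = MAX(-9, 7) = 7
  H5 = MIN(-9, 7) = -9
  A6 = MIN(14, -9) = -9
  E9 = MAX(7, -9) = 7
  D10 = -(7) = -7
  H9 = 4 - 2 = 2
  E5 = -(2) = -2
  F2 = MIN(-2, -7) = -7
  C2 = MAX(-7, 4) = 4

Propagation after the edit:
  C11: runs — D12 4->6; result 6.
  H9: runs — C11 4->6; result 4.
  E5: runs — H9 2->4; result -4.
  F2: runs — E5 -2->-4; result -7 (same value as before).
  C2: runs — C11 4->6; result 6.

New value of C2: 6.
Formula cells that run: C2, C11, E5, F2, H9 — 5 in total.
Values that change: C2, C11, D12, E5, H9.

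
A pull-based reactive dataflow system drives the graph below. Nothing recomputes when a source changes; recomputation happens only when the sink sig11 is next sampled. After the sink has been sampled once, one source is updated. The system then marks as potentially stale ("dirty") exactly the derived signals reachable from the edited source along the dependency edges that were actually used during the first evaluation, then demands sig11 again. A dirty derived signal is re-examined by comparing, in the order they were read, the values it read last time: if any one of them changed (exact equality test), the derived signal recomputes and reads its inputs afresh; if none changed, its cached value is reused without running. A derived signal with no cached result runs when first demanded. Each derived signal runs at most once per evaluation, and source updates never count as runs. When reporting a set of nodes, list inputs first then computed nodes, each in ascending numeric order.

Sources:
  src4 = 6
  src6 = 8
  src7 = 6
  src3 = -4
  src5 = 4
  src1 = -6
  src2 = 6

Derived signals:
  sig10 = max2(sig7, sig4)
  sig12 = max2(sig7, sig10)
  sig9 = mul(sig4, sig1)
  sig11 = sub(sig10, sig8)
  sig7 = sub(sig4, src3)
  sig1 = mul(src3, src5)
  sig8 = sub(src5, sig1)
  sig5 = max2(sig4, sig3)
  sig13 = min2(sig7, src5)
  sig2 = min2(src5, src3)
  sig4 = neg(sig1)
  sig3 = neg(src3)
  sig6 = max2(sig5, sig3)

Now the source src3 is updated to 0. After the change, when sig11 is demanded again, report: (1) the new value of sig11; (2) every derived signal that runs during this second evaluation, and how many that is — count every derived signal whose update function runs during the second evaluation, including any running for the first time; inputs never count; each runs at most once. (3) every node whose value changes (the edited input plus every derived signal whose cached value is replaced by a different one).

New value of sig11: -4.
Derived signals that run: sig1, sig4, sig7, sig8, sig10, sig11 — 6 in total.
Values that change: src3, sig1, sig4, sig7, sig8, sig10, sig11.

First evaluation (everything demanded from the output):
  sig1 = mul(-4, 4) = -16
  sig4 = neg(-16) = 16
  sig7 = sub(16, -4) = 20
  sig8 = sub(4, -16) = 20
  sig10 = max2(20, 16) = 20
  sig11 = sub(20, 20) = 0

Propagation after the edit:
  sig1: runs — src3 -4->0; result 0.
  sig4: runs — sig1 -16->0; result 0.
  sig7: runs — sig4 16->0; src3 -4->0; result 0.
  sig8: runs — sig1 -16->0; result 4.
  sig10: runs — sig7 20->0; sig4 16->0; result 0.
  sig11: runs — sig10 20->0; sig8 20->4; result -4.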